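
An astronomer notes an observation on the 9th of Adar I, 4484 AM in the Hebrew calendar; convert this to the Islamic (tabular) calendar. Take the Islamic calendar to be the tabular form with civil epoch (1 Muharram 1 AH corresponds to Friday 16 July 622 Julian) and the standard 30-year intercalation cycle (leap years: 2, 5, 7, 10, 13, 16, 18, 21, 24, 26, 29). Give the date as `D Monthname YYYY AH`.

The source date corresponds to 12 February 724 in the proleptic Gregorian calendar (JDN 1985537).
That day falls on 8 Ramadan 105 AH in the tabular Islamic calendar.

8 Ramadan 105 AH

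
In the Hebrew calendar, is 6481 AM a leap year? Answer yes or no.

no

Hebrew year 6481 is year 2 of its 19-year Metonic cycle; leap years are at positions 3, 6, 8, 11, 14, 17, 19, so it is a common year (12 months).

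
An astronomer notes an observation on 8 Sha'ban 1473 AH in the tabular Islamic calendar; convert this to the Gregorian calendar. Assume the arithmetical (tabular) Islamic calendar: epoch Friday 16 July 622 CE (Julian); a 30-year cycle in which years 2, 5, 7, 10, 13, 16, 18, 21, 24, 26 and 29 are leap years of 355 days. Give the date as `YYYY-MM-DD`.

2051-04-20

Both dates share Julian Day Number 2470282; in the Gregorian calendar that is 20 April 2051 CE.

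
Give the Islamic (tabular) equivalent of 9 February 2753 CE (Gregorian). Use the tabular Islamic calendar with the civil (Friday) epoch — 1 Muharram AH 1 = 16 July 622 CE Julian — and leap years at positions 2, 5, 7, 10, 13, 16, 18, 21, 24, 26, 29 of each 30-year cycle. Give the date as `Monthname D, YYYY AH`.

Dhu al-Hijjah 13, 2196 AH

Both dates share Julian Day Number 2726612; in the tabular Islamic calendar that is 13 Dhu al-Hijjah 2196 AH.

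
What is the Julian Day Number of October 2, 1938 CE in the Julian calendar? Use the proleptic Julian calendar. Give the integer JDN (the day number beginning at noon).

2429187

In the Gregorian calendar the same day is 15 October 1938.
JDN 2451545 is 1 January 2000 CE (Gregorian); the target day is −22358 days from there, so JDN = 2429187.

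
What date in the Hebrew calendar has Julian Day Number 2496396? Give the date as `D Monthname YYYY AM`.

19 Tishrei 5883 AM

JDN 2496396 is 19 October 2122 in the Gregorian calendar.
In the Hebrew calendar that day is 19 Tishrei 5883 AM.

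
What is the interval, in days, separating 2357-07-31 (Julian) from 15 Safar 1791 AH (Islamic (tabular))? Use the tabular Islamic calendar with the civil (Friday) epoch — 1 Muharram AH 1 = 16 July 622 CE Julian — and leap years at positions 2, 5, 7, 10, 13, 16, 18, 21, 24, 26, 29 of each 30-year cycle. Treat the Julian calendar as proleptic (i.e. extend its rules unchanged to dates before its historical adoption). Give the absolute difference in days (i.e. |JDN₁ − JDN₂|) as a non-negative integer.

636

First date → JDN 2582164; second date → JDN 2582800.
The interval is |2582164 − 2582800| = 636 days.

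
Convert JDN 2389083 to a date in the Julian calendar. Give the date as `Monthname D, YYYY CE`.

The Gregorian equivalent of JDN 2389083 is 26 December 1828.
In the Julian calendar that day is December 14, 1828 CE.

December 14, 1828 CE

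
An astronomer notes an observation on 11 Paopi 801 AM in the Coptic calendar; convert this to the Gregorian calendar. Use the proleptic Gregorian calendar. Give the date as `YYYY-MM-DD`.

Julian Day Number of the source date = 2117270.
Converting JDN 2117270 to the Gregorian calendar gives 14 October 1084 CE.

1084-10-14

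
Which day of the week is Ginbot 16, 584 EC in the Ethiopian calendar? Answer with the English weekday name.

Equivalently 13 May 592 Gregorian, JDN 1937417.
Since JDN mod 7 = 6 (0 = Monday), the day is Sunday.

Sunday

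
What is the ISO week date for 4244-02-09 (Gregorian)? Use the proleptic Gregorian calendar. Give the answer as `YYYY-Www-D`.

4244-W06-5

The weekday is Friday (ISO weekday 5).
That Friday belongs to ISO week 6 of ISO year 4244.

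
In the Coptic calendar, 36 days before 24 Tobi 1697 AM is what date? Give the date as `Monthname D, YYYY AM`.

Koiak 18, 1697 AM

The starting date is JDN 2444637; 2444637 − 36 = 2444601.
JDN 2444601 corresponds to Koiak 18, 1697 AM.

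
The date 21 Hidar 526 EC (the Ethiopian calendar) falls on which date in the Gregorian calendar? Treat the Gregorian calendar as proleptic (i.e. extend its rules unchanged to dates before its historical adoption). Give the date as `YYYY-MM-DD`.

Both dates share Julian Day Number 1916057; in the Gregorian calendar that is 19 November 533 CE.

0533-11-19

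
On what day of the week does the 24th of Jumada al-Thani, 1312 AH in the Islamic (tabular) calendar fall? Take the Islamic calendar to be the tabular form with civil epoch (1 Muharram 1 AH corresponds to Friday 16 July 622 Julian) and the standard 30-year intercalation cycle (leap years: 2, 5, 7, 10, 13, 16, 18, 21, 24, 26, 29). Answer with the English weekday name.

Sunday

In the Gregorian calendar this is 23 December 1894 (JDN 2413186).
2413186 ≡ 6 (mod 7); counting from Monday = 0 gives Sunday.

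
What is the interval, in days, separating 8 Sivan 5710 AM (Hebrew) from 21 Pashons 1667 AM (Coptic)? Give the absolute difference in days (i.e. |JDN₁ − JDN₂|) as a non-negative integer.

370

JDN of the first date = 2433426.
JDN of the second date = 2433796.
|2433796 − 2433426| = 370.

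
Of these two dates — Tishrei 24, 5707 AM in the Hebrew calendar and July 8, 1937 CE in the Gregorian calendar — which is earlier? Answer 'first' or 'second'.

second

First date → JDN 2432113; second date → JDN 2428723.
JDN 2428723 < JDN 2432113, so the second date is earlier.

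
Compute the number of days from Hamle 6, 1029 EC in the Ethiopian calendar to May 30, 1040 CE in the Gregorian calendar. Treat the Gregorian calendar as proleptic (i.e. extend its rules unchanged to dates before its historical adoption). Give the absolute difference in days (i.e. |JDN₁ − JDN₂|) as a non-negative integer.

First date → JDN 2100003; second date → JDN 2101062.
The interval is |2100003 − 2101062| = 1059 days.

1059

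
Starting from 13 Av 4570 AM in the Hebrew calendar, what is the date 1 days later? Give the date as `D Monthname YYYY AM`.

14 Av 4570 AM

The starting date is JDN 2017109; 2017109 + 1 = 2017110.
JDN 2017110 corresponds to 14 Av 4570 AM.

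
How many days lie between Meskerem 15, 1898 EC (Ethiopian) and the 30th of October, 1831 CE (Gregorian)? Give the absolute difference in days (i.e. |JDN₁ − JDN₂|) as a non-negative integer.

JDN of the first date = 2417114.
JDN of the second date = 2390121.
|2390121 − 2417114| = 26993.

26993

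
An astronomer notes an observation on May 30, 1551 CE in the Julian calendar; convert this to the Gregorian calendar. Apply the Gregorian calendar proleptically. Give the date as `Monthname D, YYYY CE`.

For dates in this range the Gregorian date is 10 days ahead of the Julian.
30 May 1551 Julian + 10 days → 9 June 1551 Gregorian.

June 9, 1551 CE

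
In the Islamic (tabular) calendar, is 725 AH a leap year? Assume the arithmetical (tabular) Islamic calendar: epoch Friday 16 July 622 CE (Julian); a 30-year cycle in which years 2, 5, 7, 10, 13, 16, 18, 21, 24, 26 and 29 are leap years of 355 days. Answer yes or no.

Year 725 AH is year 5 of its 30-year cycle; leap positions are 2, 5, 7, 10, 13, 16, 18, 21, 24, 26, 29, so it is a leap year (355 days).

yes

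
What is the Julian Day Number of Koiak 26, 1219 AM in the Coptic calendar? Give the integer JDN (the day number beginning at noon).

Equivalently 1 January 1503 (proleptic Gregorian).
JDN 2451545 is 1 January 2000 CE (Gregorian); the target day is −181526 days from there, so JDN = 2270019.

2270019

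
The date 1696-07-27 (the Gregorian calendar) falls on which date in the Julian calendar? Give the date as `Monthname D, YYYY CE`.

July 17, 1696 CE

The Julian–Gregorian offset here is 10 days (Julian trailing).
27 July 1696 Gregorian − 10 days → 17 July 1696 Julian.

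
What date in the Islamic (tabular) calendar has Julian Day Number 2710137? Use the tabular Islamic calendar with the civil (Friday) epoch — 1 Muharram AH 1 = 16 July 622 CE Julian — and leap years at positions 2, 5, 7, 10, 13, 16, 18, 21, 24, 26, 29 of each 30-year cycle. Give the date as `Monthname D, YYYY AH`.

JDN 2710137 is 2 January 2708 in the Gregorian calendar.
In the tabular Islamic calendar that day is Jumada al-Thani 16, 2150 AH.

Jumada al-Thani 16, 2150 AH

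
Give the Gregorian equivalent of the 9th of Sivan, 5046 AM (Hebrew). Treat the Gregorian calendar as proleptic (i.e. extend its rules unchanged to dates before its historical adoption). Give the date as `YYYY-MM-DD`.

Both dates share Julian Day Number 2190923; in the Gregorian calendar that is 10 June 1286 CE.

1286-06-10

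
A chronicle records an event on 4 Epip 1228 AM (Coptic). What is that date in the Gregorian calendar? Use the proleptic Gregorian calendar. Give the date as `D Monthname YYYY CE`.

8 July 1512 CE

Both dates share Julian Day Number 2273495; in the Gregorian calendar that is 8 July 1512 CE.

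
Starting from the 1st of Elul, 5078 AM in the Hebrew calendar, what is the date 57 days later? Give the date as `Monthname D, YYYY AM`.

Tishrei 29, 5079 AM

Counting 57 days forward from JDN 2202668 reaches JDN 2202725, which is Tishrei 29, 5079 AM.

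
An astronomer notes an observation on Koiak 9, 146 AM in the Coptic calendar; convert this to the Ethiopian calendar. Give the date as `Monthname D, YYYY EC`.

Tahsas 9, 422 EC

The source date corresponds to 6 December 429 in the proleptic Gregorian calendar (JDN 1878089).
That day falls on 9 Tahsas 422 EC in the Ethiopian calendar.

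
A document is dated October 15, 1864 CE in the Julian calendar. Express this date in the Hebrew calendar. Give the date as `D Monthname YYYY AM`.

Both dates share Julian Day Number 2402172; in the Hebrew calendar that is 27 Tishrei 5625 AM.

27 Tishrei 5625 AM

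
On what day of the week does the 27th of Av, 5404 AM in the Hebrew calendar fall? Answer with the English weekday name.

Monday

This is JDN 2321760 (29 August 1644 Gregorian).
Since JDN mod 7 = 0 (0 = Monday), the day is Monday.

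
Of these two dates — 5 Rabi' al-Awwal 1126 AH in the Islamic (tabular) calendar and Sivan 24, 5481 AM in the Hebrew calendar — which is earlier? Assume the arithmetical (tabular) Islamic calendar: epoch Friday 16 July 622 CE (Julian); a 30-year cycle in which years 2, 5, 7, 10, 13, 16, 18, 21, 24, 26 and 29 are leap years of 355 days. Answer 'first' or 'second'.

The two dates have Julian Day Numbers 2347165 and 2349812 respectively.
Since 2347165 < 2349812, the first date comes first.

first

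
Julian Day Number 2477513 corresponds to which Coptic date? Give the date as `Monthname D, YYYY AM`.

The Gregorian equivalent of JDN 2477513 is 5 February 2071.
In the Coptic calendar that day is Tobi 28, 1787 AM.

Tobi 28, 1787 AM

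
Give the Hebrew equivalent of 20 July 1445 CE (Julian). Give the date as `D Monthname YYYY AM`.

16 Av 5205 AM

Julian Day Number of the source date = 2249045.
Converting JDN 2249045 to the Hebrew calendar gives 16 Av 5205 AM.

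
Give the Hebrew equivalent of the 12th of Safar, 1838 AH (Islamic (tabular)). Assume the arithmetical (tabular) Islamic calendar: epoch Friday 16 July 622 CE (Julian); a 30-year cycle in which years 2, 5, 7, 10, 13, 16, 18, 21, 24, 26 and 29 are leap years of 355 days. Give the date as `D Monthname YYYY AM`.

The source date corresponds to 16 December 2404 in the Gregorian calendar (JDN 2599453).
That day falls on 14 Kislev 6165 AM in the Hebrew calendar.

14 Kislev 6165 AM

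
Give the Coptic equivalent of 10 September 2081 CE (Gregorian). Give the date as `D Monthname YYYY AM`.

5 Pi Kogi Enavot 1797 AM

Julian Day Number of the source date = 2481383.
Converting JDN 2481383 to the Coptic calendar gives 5 Pi Kogi Enavot 1797 AM.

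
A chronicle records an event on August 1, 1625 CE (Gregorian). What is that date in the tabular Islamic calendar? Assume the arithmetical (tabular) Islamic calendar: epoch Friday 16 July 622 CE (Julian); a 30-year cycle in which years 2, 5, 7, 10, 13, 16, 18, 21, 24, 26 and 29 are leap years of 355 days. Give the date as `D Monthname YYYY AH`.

Julian Day Number of the source date = 2314792.
Converting JDN 2314792 to the tabular Islamic calendar gives 26 Shawwal 1034 AH.

26 Shawwal 1034 AH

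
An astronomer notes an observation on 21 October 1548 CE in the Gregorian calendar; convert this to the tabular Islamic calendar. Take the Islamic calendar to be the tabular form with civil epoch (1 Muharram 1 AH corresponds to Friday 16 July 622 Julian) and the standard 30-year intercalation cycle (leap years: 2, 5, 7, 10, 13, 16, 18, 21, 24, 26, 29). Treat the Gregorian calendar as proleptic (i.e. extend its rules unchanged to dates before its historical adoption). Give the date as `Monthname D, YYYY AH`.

Both dates share Julian Day Number 2286749; in the tabular Islamic calendar that is 8 Ramadan 955 AH.

Ramadan 8, 955 AH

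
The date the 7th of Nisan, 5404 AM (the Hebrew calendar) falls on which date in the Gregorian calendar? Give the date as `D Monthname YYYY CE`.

Both dates share Julian Day Number 2321622; in the Gregorian calendar that is 13 April 1644 CE.

13 April 1644 CE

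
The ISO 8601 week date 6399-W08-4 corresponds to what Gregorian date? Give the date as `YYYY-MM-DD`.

6399-02-25

ISO week 1 of 6399 is the week containing the first Thursday of 6399.
Week 8, day 4 (Thursday) lands on 6399-02-25.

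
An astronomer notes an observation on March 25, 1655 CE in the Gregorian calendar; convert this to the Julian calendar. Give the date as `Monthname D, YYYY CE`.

At this point the Julian calendar is 10 days behind the Gregorian.
25 March 1655 Gregorian − 10 days → 15 March 1655 Julian.

March 15, 1655 CE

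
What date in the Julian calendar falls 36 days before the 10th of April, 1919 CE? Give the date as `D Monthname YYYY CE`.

5 March 1919 CE

The starting date is JDN 2422072; 2422072 − 36 = 2422036.
JDN 2422036 corresponds to 5 March 1919 CE.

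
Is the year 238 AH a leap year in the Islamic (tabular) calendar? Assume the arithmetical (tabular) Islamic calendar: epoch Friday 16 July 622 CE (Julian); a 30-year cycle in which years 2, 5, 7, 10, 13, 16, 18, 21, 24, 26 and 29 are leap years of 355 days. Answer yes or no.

Year 238 AH is year 28 of its 30-year cycle; leap positions are 2, 5, 7, 10, 13, 16, 18, 21, 24, 26, 29, so it is a common year (354 days).

no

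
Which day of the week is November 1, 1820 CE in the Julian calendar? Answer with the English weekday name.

In the Gregorian calendar this is 13 November 1820 (JDN 2386118).
JDN 2386118 mod 7 = 0, and JDN 0 was a Monday, so this is a Monday.

Monday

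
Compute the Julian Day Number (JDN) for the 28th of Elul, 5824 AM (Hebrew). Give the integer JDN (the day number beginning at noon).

2475173

In the Gregorian calendar the same day is 9 September 2064.
JDN 2299161 is 15 October 1582 CE (Gregorian); the target day is +176012 days from there, so JDN = 2475173.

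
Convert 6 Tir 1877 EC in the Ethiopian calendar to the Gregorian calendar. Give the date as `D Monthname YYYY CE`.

Both dates share Julian Day Number 2409555; in the Gregorian calendar that is 13 January 1885 CE.

13 January 1885 CE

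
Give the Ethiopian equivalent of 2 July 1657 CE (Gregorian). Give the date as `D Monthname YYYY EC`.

Both dates share Julian Day Number 2326450; in the Ethiopian calendar that is 28 Sene 1649 EC.

28 Sene 1649 EC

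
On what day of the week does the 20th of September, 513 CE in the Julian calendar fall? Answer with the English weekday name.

Friday

This is JDN 1908694 (22 September 513 Gregorian).
JDN 1908694 mod 7 = 4, and JDN 0 was a Monday, so this is a Friday.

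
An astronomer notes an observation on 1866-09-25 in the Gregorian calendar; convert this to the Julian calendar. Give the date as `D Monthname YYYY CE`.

13 September 1866 CE

At this point the Julian calendar is 12 days behind the Gregorian.
25 September 1866 Gregorian − 12 days → 13 September 1866 Julian.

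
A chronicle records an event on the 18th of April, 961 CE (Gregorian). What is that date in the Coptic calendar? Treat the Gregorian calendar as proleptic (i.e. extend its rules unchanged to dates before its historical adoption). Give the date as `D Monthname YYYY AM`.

18 Parmouti 677 AM

Julian Day Number of the source date = 2072166.
Converting JDN 2072166 to the Coptic calendar gives 18 Parmouti 677 AM.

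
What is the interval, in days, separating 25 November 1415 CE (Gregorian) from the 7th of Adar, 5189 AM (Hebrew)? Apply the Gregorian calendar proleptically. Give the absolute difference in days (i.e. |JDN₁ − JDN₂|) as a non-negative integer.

JDN of the first date = 2238206.
JDN of the second date = 2243042.
|2243042 − 2238206| = 4836.

4836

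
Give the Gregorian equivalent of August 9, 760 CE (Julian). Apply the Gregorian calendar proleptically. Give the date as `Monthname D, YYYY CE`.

For dates in this range the Gregorian date is 4 days ahead of the Julian.
9 August 760 Julian + 4 days → 13 August 760 Gregorian.

August 13, 760 CE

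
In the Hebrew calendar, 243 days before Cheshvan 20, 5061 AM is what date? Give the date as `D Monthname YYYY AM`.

13 Adar II 5060 AM

JDN of Cheshvan 20, 5061 AM = 2196190.
2196190 − 243 = 2195947.
JDN 2195947 in the Hebrew calendar is 13 Adar II 5060 AM.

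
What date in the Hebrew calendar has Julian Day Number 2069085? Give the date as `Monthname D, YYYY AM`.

Cheshvan 14, 4713 AM

JDN 2069085 is 10 November 952 in the proleptic Gregorian calendar.
In the Hebrew calendar that day is Cheshvan 14, 4713 AM.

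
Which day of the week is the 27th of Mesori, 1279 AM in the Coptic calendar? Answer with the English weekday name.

Friday

In the proleptic Gregorian calendar this is 30 August 1563 (JDN 2292175).
JDN 2292175 mod 7 = 4, and JDN 0 was a Monday, so this is a Friday.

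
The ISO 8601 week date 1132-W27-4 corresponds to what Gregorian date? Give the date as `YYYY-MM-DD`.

1132-07-07

ISO week 1 of 1132 is the week containing the first Thursday of 1132.
Week 27, day 4 (Thursday) lands on 1132-07-07.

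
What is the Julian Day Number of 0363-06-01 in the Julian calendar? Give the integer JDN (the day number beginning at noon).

1853795

Equivalently 2 June 363 (proleptic Gregorian).
JDN 2299161 is 15 October 1582 CE (Gregorian); the target day is −445366 days from there, so JDN = 1853795.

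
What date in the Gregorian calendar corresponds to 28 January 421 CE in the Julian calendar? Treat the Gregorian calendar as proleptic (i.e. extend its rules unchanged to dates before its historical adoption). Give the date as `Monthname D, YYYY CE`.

January 29, 421 CE

The Julian–Gregorian offset here is 1 day (Julian trailing).
28 January 421 Julian + 1 day → 29 January 421 Gregorian.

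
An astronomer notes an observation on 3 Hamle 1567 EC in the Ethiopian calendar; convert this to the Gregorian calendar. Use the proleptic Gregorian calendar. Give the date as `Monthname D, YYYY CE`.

July 7, 1575 CE

Julian Day Number of the source date = 2296504.
Converting JDN 2296504 to the Gregorian calendar gives 7 July 1575 CE.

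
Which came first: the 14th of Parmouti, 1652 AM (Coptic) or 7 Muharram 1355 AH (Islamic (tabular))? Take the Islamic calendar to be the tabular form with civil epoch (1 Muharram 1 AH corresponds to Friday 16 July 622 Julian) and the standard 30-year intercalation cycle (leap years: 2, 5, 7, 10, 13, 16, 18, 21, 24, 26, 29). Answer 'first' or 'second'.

second

The two dates have Julian Day Numbers 2428281 and 2428258 respectively.
Since 2428258 < 2428281, the second date comes first.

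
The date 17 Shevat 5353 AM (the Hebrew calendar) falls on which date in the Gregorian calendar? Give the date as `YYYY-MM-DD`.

1593-01-20

Julian Day Number of the source date = 2302911.
Converting JDN 2302911 to the Gregorian calendar gives 20 January 1593 CE.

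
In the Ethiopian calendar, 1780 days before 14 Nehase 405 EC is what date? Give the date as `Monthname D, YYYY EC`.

Counting 1780 days back from JDN 1872125 reaches JDN 1870345, which is Meskerem 25, 401 EC.

Meskerem 25, 401 EC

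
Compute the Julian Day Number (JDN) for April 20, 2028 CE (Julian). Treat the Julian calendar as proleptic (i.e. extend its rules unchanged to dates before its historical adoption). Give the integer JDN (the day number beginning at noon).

In the Gregorian calendar the same day is 3 May 2028.
JDN 2400001 is 17 November 1858 CE (Gregorian), MJD 0; the target day is +61894 days from there, so JDN = 2461895.

2461895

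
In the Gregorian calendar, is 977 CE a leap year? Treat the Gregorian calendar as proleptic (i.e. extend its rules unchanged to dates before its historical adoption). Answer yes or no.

no

977 is not divisible by 4, so it is a common year.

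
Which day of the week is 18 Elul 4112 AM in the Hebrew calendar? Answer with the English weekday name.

Equivalently 15 September 352 Gregorian, JDN 1849883.
Since JDN mod 7 = 0 (0 = Monday), the day is Monday.

Monday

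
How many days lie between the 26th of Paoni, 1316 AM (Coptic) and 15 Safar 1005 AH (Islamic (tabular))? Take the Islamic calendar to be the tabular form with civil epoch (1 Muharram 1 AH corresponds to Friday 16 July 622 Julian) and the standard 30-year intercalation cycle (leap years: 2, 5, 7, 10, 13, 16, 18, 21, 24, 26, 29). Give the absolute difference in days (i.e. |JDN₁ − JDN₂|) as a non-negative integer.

1361

JDN of the first date = 2305629.
JDN of the second date = 2304268.
|2304268 − 2305629| = 1361.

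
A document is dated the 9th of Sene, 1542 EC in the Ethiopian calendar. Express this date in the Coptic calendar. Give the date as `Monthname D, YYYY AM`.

Julian Day Number of the source date = 2287349.
Converting JDN 2287349 to the Coptic calendar gives 9 Paoni 1266 AM.

Paoni 9, 1266 AM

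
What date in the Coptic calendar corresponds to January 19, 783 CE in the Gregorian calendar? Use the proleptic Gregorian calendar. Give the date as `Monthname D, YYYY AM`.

Tobi 20, 499 AM

Julian Day Number of the source date = 2007063.
Converting JDN 2007063 to the Coptic calendar gives 20 Tobi 499 AM.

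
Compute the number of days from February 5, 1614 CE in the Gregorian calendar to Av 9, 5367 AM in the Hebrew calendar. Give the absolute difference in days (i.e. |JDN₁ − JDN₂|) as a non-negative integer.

JDN of the first date = 2310597.
JDN of the second date = 2308218.
|2308218 − 2310597| = 2379.

2379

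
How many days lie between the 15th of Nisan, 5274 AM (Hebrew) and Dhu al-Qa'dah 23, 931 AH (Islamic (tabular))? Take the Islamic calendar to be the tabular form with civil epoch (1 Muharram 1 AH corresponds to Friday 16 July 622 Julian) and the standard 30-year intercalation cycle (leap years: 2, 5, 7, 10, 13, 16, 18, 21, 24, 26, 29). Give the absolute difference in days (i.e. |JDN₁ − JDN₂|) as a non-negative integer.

4171

First date → JDN 2274147; second date → JDN 2278318.
The interval is |2274147 − 2278318| = 4171 days.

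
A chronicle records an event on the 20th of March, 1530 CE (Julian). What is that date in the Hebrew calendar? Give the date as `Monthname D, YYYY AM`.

Both dates share Julian Day Number 2279969; in the Hebrew calendar that is 21 Adar II 5290 AM.

Adar II 21, 5290 AM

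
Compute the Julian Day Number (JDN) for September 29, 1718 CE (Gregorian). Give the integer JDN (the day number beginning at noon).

2348818

JDN 2400001 is 17 November 1858 CE (Gregorian), MJD 0; the target day is −51183 days from there, so JDN = 2348818.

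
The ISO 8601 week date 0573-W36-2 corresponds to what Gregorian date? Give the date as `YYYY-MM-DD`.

ISO week 1 of 573 is the week containing the first Thursday of 573.
Week 36, day 2 (Tuesday) lands on 0573-09-07.

0573-09-07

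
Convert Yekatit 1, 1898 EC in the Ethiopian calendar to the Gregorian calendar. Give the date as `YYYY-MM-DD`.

1906-02-08

Both dates share Julian Day Number 2417250; in the Gregorian calendar that is 8 February 1906 CE.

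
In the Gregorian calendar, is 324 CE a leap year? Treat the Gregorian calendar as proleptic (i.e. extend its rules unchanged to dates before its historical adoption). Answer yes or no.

324 is divisible by 4 and not by 100, so it is a leap year.

yes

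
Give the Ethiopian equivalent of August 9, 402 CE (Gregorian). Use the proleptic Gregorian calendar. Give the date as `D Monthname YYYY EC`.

Both dates share Julian Day Number 1868108; in the Ethiopian calendar that is 15 Nehase 394 EC.

15 Nehase 394 EC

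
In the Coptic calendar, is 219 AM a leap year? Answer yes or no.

yes

219 mod 4 = 3; in the Coptic calendar a year is leap when year mod 4 = 3, so it is a leap year.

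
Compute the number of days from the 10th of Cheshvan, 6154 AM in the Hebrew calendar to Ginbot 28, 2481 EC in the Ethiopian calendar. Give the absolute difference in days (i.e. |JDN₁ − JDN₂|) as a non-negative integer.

34934

JDN of the first date = 2595374.
JDN of the second date = 2630308.
|2630308 − 2595374| = 34934.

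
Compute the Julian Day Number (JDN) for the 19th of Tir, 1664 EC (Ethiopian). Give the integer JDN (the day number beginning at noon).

Equivalently 25 January 1672 (Gregorian).
JDN 2451545 is 1 January 2000 CE (Gregorian); the target day is −119775 days from there, so JDN = 2331770.

2331770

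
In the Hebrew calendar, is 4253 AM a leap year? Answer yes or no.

Hebrew year 4253 is year 16 of its 19-year Metonic cycle; leap years are at positions 3, 6, 8, 11, 14, 17, 19, so it is a common year (12 months).

no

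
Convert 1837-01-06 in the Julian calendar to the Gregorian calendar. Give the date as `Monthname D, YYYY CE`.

The Julian–Gregorian offset here is 12 days (Julian trailing).
6 January 1837 Julian + 12 days → 18 January 1837 Gregorian.

January 18, 1837 CE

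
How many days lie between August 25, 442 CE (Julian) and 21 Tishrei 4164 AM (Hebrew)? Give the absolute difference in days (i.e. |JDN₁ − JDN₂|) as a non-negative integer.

14216

First date → JDN 1882735; second date → JDN 1868519.
The interval is |1882735 − 1868519| = 14216 days.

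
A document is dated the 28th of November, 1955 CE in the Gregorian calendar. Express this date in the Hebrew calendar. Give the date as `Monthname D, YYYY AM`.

Kislev 13, 5716 AM

Julian Day Number of the source date = 2435440.
Converting JDN 2435440 to the Hebrew calendar gives 13 Kislev 5716 AM.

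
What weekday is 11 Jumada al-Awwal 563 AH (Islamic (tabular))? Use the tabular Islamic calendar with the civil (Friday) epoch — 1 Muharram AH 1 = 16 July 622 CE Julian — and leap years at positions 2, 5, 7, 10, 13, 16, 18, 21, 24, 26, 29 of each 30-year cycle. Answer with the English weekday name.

Thursday

This is JDN 2147722 (29 February 1168 Gregorian).
JDN 2147722 mod 7 = 3, and JDN 0 was a Monday, so this is a Thursday.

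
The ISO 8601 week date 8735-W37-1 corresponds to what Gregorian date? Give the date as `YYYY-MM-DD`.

8735-09-09

ISO week 1 of 8735 is the week containing the first Thursday of 8735.
Week 37, day 1 (Monday) lands on 8735-09-09.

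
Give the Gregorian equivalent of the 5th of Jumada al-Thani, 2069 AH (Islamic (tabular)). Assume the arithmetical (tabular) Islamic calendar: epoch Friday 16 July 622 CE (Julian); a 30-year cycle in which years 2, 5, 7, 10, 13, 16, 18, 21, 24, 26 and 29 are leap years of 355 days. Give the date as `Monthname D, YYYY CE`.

Julian Day Number of the source date = 2681422.
Converting JDN 2681422 to the Gregorian calendar gives 20 May 2629 CE.

May 20, 2629 CE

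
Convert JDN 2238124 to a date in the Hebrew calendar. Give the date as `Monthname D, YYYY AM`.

JDN 2238124 is 4 September 1415 in the proleptic Gregorian calendar.
In the Hebrew calendar that day is Elul 20, 5175 AM.

Elul 20, 5175 AM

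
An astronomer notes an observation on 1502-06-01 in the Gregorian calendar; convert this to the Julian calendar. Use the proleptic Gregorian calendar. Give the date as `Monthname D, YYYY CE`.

For dates in this range the Gregorian date is 10 days ahead of the Julian.
1 June 1502 Gregorian − 10 days → 22 May 1502 Julian.

May 22, 1502 CE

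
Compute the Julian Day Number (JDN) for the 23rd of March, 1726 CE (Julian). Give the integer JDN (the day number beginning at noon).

In the Gregorian calendar the same day is 3 April 1726.
JDN 2451545 is 1 January 2000 CE (Gregorian); the target day is −99984 days from there, so JDN = 2351561.

2351561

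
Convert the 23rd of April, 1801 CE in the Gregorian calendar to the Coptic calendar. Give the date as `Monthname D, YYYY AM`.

Parmouti 16, 1517 AM

Julian Day Number of the source date = 2378974.
Converting JDN 2378974 to the Coptic calendar gives 16 Parmouti 1517 AM.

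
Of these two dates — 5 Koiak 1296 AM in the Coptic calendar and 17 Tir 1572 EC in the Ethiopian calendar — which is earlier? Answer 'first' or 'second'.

first

First date → JDN 2298123; second date → JDN 2298165.
JDN 2298123 < JDN 2298165, so the first date is earlier.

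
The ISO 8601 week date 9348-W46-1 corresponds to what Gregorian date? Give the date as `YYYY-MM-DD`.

ISO week 1 of 9348 is the week containing the first Thursday of 9348.
Week 46, day 1 (Monday) lands on 9348-11-11.

9348-11-11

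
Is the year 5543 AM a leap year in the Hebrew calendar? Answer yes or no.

yes

Hebrew year 5543 is year 14 of its 19-year Metonic cycle; leap years are at positions 3, 6, 8, 11, 14, 17, 19, so it is a leap year (13 months).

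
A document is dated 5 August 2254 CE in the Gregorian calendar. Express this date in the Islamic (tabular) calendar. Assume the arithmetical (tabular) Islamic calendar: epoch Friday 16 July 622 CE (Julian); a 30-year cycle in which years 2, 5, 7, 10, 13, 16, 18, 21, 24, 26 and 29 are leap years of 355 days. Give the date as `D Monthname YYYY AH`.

19 Safar 1683 AH

Both dates share Julian Day Number 2544533; in the tabular Islamic calendar that is 19 Safar 1683 AH.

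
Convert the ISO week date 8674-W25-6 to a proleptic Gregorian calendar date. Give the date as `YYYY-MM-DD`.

8674-06-20

ISO week 1 of 8674 is the week containing the first Thursday of 8674.
Week 25, day 6 (Saturday) lands on 8674-06-20.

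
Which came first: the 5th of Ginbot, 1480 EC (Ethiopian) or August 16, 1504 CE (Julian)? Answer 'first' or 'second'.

The two dates have Julian Day Numbers 2264670 and 2270622 respectively.
Since 2264670 < 2270622, the first date comes first.

first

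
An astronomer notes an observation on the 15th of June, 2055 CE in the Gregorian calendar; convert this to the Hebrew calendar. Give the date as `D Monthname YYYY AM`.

Julian Day Number of the source date = 2471799.
Converting JDN 2471799 to the Hebrew calendar gives 19 Sivan 5815 AM.

19 Sivan 5815 AM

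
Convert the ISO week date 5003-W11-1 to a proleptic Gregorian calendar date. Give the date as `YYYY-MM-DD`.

ISO week 1 of 5003 is the week containing the first Thursday of 5003.
Week 11, day 1 (Monday) lands on 5003-03-14.

5003-03-14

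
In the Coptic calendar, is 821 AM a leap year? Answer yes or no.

821 mod 4 = 1; in the Coptic calendar a year is leap when year mod 4 = 3, so it is a common year.

no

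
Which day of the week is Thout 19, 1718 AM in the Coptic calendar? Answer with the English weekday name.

Equivalently 29 September 2001 Gregorian, JDN 2452182.
2452182 ≡ 5 (mod 7); counting from Monday = 0 gives Saturday.

Saturday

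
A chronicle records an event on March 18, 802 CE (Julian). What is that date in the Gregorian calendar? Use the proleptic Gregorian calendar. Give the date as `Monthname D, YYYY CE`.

For dates in this range the Gregorian date is 4 days ahead of the Julian.
18 March 802 Julian + 4 days → 22 March 802 Gregorian.

March 22, 802 CE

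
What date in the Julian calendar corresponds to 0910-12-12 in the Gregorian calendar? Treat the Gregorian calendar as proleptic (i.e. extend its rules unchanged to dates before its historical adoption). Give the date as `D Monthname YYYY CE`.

7 December 910 CE

For dates in this range the Gregorian date is 5 days ahead of the Julian.
12 December 910 Gregorian − 5 days → 7 December 910 Julian.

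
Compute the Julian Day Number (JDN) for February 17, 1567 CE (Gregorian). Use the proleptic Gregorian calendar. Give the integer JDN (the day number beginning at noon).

2293442

JDN 2451545 is 1 January 2000 CE (Gregorian); the target day is −158103 days from there, so JDN = 2293442.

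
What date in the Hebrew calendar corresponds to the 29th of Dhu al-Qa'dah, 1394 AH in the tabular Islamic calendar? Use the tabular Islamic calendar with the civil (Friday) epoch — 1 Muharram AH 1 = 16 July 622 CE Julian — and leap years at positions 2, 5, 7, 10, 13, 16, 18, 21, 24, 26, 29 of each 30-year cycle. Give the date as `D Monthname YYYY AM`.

The source date corresponds to 14 December 1974 in the Gregorian calendar (JDN 2442396).
That day falls on 30 Kislev 5735 AM in the Hebrew calendar.

30 Kislev 5735 AM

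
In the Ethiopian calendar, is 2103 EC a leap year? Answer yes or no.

2103 mod 4 = 3; in the Ethiopian calendar a year is leap when year mod 4 = 3, so it is a leap year.

yes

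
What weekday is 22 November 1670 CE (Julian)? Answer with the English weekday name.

Tuesday

Equivalently 2 December 1670 Gregorian, JDN 2331351.
Since JDN mod 7 = 1 (0 = Monday), the day is Tuesday.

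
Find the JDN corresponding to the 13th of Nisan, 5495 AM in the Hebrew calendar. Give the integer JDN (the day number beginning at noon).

2354850

Equivalently 5 April 1735 (Gregorian).
JDN 2299161 is 15 October 1582 CE (Gregorian); the target day is +55689 days from there, so JDN = 2354850.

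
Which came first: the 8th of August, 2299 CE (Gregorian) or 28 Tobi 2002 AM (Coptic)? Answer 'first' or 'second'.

The two dates have Julian Day Numbers 2560972 and 2556042 respectively.
Since 2556042 < 2560972, the second date comes first.

second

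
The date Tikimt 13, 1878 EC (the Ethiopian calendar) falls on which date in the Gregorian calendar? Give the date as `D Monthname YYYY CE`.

22 October 1885 CE

Both dates share Julian Day Number 2409837; in the Gregorian calendar that is 22 October 1885 CE.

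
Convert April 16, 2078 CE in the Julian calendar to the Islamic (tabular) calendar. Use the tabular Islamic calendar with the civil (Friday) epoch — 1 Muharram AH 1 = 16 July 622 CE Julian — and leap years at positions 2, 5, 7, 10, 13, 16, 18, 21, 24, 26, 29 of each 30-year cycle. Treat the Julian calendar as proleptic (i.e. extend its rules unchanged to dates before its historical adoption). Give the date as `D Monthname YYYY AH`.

16 Jumada al-Thani 1501 AH

Julian Day Number of the source date = 2480153.
Converting JDN 2480153 to the tabular Islamic calendar gives 16 Jumada al-Thani 1501 AH.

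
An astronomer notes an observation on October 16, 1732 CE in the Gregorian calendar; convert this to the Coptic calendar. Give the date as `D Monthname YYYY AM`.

8 Paopi 1449 AM

Both dates share Julian Day Number 2353949; in the Coptic calendar that is 8 Paopi 1449 AM.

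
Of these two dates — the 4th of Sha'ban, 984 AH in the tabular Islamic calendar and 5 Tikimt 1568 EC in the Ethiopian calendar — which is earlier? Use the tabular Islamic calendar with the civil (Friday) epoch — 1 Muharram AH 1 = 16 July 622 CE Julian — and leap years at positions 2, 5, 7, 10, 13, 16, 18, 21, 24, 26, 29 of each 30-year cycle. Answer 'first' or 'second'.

The two dates have Julian Day Numbers 2296992 and 2296602 respectively.
Since 2296602 < 2296992, the second date comes first.

second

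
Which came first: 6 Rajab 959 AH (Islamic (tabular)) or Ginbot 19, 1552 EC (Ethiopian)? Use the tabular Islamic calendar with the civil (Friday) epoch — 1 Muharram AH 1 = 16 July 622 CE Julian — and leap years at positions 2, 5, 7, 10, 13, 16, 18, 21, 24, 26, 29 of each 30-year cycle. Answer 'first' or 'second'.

first

Converting both to JDN: 2288105 vs 2290982; the smaller is the first.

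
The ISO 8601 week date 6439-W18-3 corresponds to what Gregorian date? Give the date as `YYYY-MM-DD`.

ISO week 1 of 6439 is the week containing the first Thursday of 6439.
Week 18, day 3 (Wednesday) lands on 6439-05-04.

6439-05-04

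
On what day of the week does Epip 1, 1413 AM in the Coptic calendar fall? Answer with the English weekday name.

Equivalently 5 July 1697 Gregorian, JDN 2341063.
2341063 ≡ 4 (mod 7); counting from Monday = 0 gives Friday.

Friday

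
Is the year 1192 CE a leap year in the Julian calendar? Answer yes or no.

yes

1192 mod 4 = 0, so it is a leap year in the Julian calendar.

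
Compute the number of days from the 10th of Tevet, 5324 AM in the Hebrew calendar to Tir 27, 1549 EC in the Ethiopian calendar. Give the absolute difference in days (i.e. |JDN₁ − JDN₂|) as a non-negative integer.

2529

JDN of the first date = 2292303.
JDN of the second date = 2289774.
|2289774 − 2292303| = 2529.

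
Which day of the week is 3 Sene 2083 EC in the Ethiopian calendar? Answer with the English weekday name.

Sunday

Equivalently 10 June 2091 Gregorian, JDN 2484943.
Since JDN mod 7 = 6 (0 = Monday), the day is Sunday.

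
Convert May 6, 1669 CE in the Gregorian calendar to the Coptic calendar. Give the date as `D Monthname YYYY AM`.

Both dates share Julian Day Number 2330776; in the Coptic calendar that is 1 Pashons 1385 AM.

1 Pashons 1385 AM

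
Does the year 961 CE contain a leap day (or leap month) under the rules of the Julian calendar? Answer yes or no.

no

961 mod 4 = 1, so it is a common year in the Julian calendar.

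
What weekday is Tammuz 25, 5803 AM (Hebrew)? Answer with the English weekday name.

In the Gregorian calendar this is 2 August 2043 (JDN 2467464).
2467464 ≡ 6 (mod 7); counting from Monday = 0 gives Sunday.

Sunday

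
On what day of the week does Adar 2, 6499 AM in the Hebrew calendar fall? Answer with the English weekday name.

Saturday

Equivalently 4 March 2739 Gregorian, JDN 2721521.
Since JDN mod 7 = 5 (0 = Monday), the day is Saturday.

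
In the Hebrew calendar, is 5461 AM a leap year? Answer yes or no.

Hebrew year 5461 is year 8 of its 19-year Metonic cycle; leap years are at positions 3, 6, 8, 11, 14, 17, 19, so it is a leap year (13 months).

yes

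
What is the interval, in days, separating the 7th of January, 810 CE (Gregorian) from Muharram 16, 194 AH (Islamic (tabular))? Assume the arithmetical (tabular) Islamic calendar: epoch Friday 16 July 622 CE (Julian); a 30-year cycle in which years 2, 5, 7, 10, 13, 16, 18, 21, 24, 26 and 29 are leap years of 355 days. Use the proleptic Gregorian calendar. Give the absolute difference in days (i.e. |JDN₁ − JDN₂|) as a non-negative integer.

First date → JDN 2016913; second date → JDN 2016848.
The interval is |2016913 − 2016848| = 65 days.

65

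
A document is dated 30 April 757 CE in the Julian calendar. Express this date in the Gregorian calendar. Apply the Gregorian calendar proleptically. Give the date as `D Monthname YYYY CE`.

4 May 757 CE

At this point the Julian calendar is 4 days behind the Gregorian.
30 April 757 Julian + 4 days → 4 May 757 Gregorian.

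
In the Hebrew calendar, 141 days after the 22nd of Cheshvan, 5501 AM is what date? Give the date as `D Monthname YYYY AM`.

The starting date is JDN 2356898; 2356898 + 141 = 2357039.
JDN 2357039 corresponds to 16 Nisan 5501 AM.

16 Nisan 5501 AM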